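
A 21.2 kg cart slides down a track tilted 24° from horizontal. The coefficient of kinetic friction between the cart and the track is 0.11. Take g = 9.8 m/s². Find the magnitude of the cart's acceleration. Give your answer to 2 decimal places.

3.00 m/s²

Resolving the weight along the incline: the component pulling the cart down the slope is mg sin 24° = 21.2 × 9.8 × 0.4067 = 84.496 N, and the normal force is N = mg cos 24° = 21.2 × 9.8 × 0.9135 = 189.789 N.
Kinetic friction acts up the slope with magnitude f = μN = 0.11 × 189.789 = 20.877 N.
Net force along the incline is 84.496 − 20.877 = 63.619 N, so a = 63.619 / 21.2 = 3.0009 m/s².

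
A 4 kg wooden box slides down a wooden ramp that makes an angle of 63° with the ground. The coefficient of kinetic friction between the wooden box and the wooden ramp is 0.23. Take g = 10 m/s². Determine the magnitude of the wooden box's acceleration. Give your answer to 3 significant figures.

Resolving the weight along the incline: the component pulling the wooden box down the slope is mg sin 63° = 4 × 10 × 0.8910 = 35.640 N, and the normal force is N = mg cos 63° = 4 × 10 × 0.4540 = 18.160 N.
Kinetic friction acts up the slope with magnitude f = μN = 0.23 × 18.160 = 4.177 N.
Net force along the incline is 35.640 − 4.177 = 31.463 N, so a = 31.463 / 4 = 7.8658 m/s².

7.87 m/s²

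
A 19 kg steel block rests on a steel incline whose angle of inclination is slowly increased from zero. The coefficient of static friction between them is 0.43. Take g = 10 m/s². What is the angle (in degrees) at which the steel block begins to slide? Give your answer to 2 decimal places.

At the threshold of sliding, static friction is at its maximum μ_s N and exactly balances the weight component along the incline: mg sin θ = μ_s mg cos θ.
Hence tan θ = μ_s = 0.43, so θ = arctan(0.43) = 23.2677°.

23.27°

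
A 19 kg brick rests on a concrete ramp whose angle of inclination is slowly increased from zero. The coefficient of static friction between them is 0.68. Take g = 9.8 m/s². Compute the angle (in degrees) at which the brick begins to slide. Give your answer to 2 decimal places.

34.22°

At the threshold of sliding, static friction is at its maximum μ_s N and exactly balances the weight component along the incline: mg sin θ = μ_s mg cos θ.
Hence tan θ = μ_s = 0.68, so θ = arctan(0.68) = 34.2157°.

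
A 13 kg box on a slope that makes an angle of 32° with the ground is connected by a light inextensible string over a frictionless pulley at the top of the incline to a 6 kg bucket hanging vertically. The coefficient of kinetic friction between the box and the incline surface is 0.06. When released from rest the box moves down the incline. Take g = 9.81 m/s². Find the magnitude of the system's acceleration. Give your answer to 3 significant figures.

0.117 m/s²

For the box on the incline: the weight component along the slope is m₁g sin 32° = 13 × 9.81 × 0.5299 = 67.578 N and the normal force is N = m₁g cos 32° = 108.152 N.
Kinetic friction opposes the box's motion down the incline: f = μN = 0.06 × 108.152 = 6.489 N acting up the slope.
Newton's second law for the box (down-slope positive): 67.578 − 6.489 − T = 13 a. For the hanging bucket (upward positive): T − 6 × 9.81 = 6 a.
Adding the two equations eliminates T: 2.229 = 19 a, so a = 0.1173 m/s².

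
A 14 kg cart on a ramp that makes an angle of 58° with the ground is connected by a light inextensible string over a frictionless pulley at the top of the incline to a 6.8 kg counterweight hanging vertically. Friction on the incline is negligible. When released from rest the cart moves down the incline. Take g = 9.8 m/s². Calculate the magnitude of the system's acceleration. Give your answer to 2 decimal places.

2.39 m/s²

For the cart on the incline: the weight component along the slope is m₁g sin 58° = 14 × 9.8 × 0.8480 = 116.346 N and the normal force is N = m₁g cos 58° = 72.705 N.
Newton's second law for the cart (down-slope positive): 116.346 − T = 14 a. For the hanging counterweight (upward positive): T − 6.8 × 9.8 = 6.8 a.
Adding the two equations eliminates T: 49.706 = 20.8 a, so a = 2.3897 m/s².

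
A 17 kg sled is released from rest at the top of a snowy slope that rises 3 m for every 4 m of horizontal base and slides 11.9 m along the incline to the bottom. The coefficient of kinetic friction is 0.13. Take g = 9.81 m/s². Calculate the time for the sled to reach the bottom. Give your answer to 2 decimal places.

The weight component along the incline is mg sin 36.87° = 100.062 N and the normal force is N = mg cos 36.87° = 133.416 N.
Friction up the slope is f = μN = 0.13 × 133.416 = 17.344 N, so the net downslope force is 100.062 − 17.344 = 82.718 N and a = 82.718 / 17 = 4.8658 m/s².
Starting from rest, L = ½at², so t = √(2L/a) = √(2 × 11.9 / 4.8658) = 2.2116 s.

2.21 s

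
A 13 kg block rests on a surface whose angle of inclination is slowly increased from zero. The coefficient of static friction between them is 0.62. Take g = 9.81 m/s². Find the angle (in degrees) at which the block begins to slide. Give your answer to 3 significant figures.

At the threshold of sliding, static friction is at its maximum μ_s N and exactly balances the weight component along the incline: mg sin θ = μ_s mg cos θ.
Hence tan θ = μ_s = 0.62, so θ = arctan(0.62) = 31.7989°.

31.8°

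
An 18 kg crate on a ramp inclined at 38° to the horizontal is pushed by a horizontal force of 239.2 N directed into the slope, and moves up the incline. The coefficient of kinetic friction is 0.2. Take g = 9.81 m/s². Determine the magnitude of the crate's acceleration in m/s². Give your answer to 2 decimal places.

1.25 m/s²

The horizontal push has components F cos 38° = 239.2 × 0.7880 = 188.490 N up the incline and F sin 38° = 239.2 × 0.6157 = 147.275 N pressing into the surface.
The normal force is therefore N = mg cos 38° + F sin 38° = 139.145 + 147.275 = 286.420 N, and kinetic friction down the slope is μN = 0.2 × 286.420 = 57.284 N.
Along the incline: F cos 38° − mg sin 38° − μN = ma, so 188.490 − 108.720 − 57.284 = 18 a, giving a = 1.2492 m/s².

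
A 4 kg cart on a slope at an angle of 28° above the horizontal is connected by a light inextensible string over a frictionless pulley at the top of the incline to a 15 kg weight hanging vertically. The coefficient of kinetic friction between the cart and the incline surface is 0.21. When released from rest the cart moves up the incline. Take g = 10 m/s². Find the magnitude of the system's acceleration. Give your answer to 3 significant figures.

For the cart on the incline: the weight component along the slope is m₁g sin 28° = 4 × 10 × 0.4695 = 18.780 N and the normal force is N = m₁g cos 28° = 35.318 N.
Kinetic friction opposes the cart's motion up the incline: f = μN = 0.21 × 35.318 = 7.417 N acting down the slope.
Newton's second law for the cart (up-slope positive): T − 18.780 − 7.417 = 4 a. For the hanging weight (downward positive): 15 × 10 − T = 15 a.
Adding the two equations eliminates T: 123.803 = 19 a, so a = 6.5159 m/s².

6.52 m/s²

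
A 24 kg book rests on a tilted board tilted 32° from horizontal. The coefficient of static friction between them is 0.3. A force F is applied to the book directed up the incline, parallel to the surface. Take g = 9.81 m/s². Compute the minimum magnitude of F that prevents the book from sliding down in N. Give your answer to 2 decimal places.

The normal force is N = mg cos 32° = 199.664 N. With F at its minimum the book is on the verge of sliding down, so static friction is at its maximum μ_s N = 0.3 × 199.664 = 59.899 N and acts up the slope.
Equilibrium along the incline: F + μ_s N = mg sin 32°, so F = 124.764 − 59.899 = 64.865 N.

64.86 N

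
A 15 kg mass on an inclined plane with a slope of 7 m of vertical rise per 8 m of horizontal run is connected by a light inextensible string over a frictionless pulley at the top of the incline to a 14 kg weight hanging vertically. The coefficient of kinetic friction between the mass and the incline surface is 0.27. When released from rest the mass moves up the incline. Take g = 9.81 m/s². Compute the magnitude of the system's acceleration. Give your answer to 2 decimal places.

0.36 m/s²

For the mass on the incline: the weight component along the slope is m₁g sin 41.19° = 15 × 9.81 × 0.6585 = 96.898 N and the normal force is N = m₁g cos 41.19° = 110.742 N.
Kinetic friction opposes the mass's motion up the incline: f = μN = 0.27 × 110.742 = 29.900 N acting down the slope.
Newton's second law for the mass (up-slope positive): T − 96.898 − 29.900 = 15 a. For the hanging weight (downward positive): 14 × 9.81 − T = 14 a.
Adding the two equations eliminates T: 10.542 = 29 a, so a = 0.3635 m/s².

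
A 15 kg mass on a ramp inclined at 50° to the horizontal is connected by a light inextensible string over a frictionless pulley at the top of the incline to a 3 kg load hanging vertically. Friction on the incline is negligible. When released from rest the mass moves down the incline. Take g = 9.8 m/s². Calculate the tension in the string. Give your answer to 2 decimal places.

For the mass on the incline: the weight component along the slope is m₁g sin 50° = 15 × 9.8 × 0.7660 = 112.602 N and the normal force is N = m₁g cos 50° = 94.490 N.
Newton's second law for the mass (down-slope positive): 112.602 − T = 15 a. For the hanging load (upward positive): T − 3 × 9.8 = 3 a.
Adding the two equations eliminates T: 83.202 = 18 a, so a = 4.6223 m/s².
Then from the hanging load's equation, T = 3 × (9.8 + 4.6223) = 43.267 N.

43.27 N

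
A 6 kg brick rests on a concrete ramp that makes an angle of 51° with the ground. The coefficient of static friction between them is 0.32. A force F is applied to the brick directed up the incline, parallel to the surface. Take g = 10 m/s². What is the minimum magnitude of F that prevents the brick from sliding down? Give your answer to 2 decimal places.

The normal force is N = mg cos 51° = 37.759 N. With F at its minimum the brick is on the verge of sliding down, so static friction is at its maximum μ_s N = 0.32 × 37.759 = 12.083 N and acts up the slope.
Equilibrium along the incline: F + μ_s N = mg sin 51°, so F = 46.629 − 12.083 = 34.546 N.

34.55 N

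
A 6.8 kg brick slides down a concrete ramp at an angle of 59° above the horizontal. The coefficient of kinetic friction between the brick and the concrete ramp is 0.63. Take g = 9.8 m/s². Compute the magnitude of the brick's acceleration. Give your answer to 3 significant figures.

Resolving the weight along the incline: the component pulling the brick down the slope is mg sin 59° = 6.8 × 9.8 × 0.8572 = 57.124 N, and the normal force is N = mg cos 59° = 6.8 × 9.8 × 0.5150 = 34.320 N.
Kinetic friction acts up the slope with magnitude f = μN = 0.63 × 34.320 = 21.622 N.
Net force along the incline is 57.124 − 21.622 = 35.502 N, so a = 35.502 / 6.8 = 5.2209 m/s².

5.22 m/s²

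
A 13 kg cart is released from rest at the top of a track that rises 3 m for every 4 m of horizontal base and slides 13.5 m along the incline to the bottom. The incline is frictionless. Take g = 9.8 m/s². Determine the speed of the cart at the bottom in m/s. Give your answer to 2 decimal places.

12.60 m/s

The weight component along the incline is mg sin 36.87° = 76.440 N and the normal force is N = mg cos 36.87° = 101.920 N.
With no friction, a = g sin 36.87° = 5.8800 m/s².
Starting from rest over a distance of 13.5 m, v² = 2aL = 2 × 5.8800 × 13.5 = 158.7600, so v = 12.6000 m/s.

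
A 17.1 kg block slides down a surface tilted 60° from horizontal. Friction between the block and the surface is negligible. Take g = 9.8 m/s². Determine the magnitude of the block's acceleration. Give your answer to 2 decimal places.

8.49 m/s²

Resolving the weight along the incline: the component pulling the block down the slope is mg sin 60° = 17.1 × 9.8 × 0.8660 = 145.124 N, and the normal force is N = mg cos 60° = 17.1 × 9.8 × 0.5000 = 83.790 N.
With no friction the net force along the incline is 145.124 N, so a = g sin 60° = 145.124 / 17.1 = 8.4868 m/s².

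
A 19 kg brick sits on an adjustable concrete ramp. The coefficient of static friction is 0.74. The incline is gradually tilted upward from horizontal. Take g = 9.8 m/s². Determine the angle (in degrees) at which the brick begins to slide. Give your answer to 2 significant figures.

37°

At the threshold of sliding, static friction is at its maximum μ_s N and exactly balances the weight component along the incline: mg sin θ = μ_s mg cos θ.
Hence tan θ = μ_s = 0.74, so θ = arctan(0.74) = 36.5014°.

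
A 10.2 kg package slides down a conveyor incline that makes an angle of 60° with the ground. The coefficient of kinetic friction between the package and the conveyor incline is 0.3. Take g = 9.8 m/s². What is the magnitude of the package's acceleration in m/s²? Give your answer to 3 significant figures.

7.02 m/s²

Resolving the weight along the incline: the component pulling the package down the slope is mg sin 60° = 10.2 × 9.8 × 0.8660 = 86.565 N, and the normal force is N = mg cos 60° = 10.2 × 9.8 × 0.5000 = 49.980 N.
Kinetic friction acts up the slope with magnitude f = μN = 0.3 × 49.980 = 14.994 N.
Net force along the incline is 86.565 − 14.994 = 71.571 N, so a = 71.571 / 10.2 = 7.0168 m/s².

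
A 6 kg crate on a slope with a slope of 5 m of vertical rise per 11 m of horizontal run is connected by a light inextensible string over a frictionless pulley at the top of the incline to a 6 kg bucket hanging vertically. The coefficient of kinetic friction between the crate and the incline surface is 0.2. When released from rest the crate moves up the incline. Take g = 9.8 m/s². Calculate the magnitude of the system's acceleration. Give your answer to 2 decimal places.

1.98 m/s²

For the crate on the incline: the weight component along the slope is m₁g sin 24.44° = 6 × 9.8 × 0.4138 = 24.331 N and the normal force is N = m₁g cos 24.44° = 53.530 N.
Kinetic friction opposes the crate's motion up the incline: f = μN = 0.2 × 53.530 = 10.706 N acting down the slope.
Newton's second law for the crate (up-slope positive): T − 24.331 − 10.706 = 6 a. For the hanging bucket (downward positive): 6 × 9.8 − T = 6 a.
Adding the two equations eliminates T: 23.763 = 12 a, so a = 1.9803 m/s².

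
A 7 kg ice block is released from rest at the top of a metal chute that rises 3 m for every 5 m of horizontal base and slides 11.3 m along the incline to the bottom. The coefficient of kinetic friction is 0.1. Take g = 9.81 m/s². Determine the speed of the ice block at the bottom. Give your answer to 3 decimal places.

The weight component along the incline is mg sin 30.96° = 35.330 N and the normal force is N = mg cos 30.96° = 58.884 N.
Friction up the slope is f = μN = 0.1 × 58.884 = 5.888 N, so the net downslope force is 35.330 − 5.888 = 29.442 N and a = 29.442 / 7 = 4.2060 m/s².
Starting from rest over a distance of 11.3 m, v² = 2aL = 2 × 4.2060 × 11.3 = 95.0556, so v = 9.7496 m/s.

9.750 m/s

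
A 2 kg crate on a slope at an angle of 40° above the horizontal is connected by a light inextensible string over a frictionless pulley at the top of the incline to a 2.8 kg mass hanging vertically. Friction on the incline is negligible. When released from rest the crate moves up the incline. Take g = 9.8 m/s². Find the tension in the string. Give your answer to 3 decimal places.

18.783 N

For the crate on the incline: the weight component along the slope is m₁g sin 40° = 2 × 9.8 × 0.6428 = 12.599 N and the normal force is N = m₁g cos 40° = 15.014 N.
Newton's second law for the crate (up-slope positive): T − 12.599 = 2 a. For the hanging mass (downward positive): 2.8 × 9.8 − T = 2.8 a.
Adding the two equations eliminates T: 14.841 = 4.8 a, so a = 3.0919 m/s².
Then from the hanging mass's equation, T = 2.8 × (9.8 − 3.0919) = 18.783 N.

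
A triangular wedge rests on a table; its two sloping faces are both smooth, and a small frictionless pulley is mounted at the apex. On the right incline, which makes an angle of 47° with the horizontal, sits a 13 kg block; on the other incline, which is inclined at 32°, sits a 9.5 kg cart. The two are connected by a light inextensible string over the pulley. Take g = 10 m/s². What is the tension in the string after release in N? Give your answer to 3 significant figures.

69.2 N

Resolve each weight along its own incline: the 13 kg mass has component 13 × 10 × sin 47° = 95.076 N down its slope, and the 9.5 kg mass has 9.5 × 10 × sin 32° = 50.342 N down its slope.
The 13 kg side's 95.076 N exceeds the other side's 50.342 N, so that mass slides down and the 9.5 kg mass slides up. Taking that direction as positive, Newton's second law for the whole system gives 95.076 − 50.342 = (13 + 9.5) a, so a = 44.734 / 22.5 = 1.9882 m/s².
For the 9.5 kg mass (up-slope positive): T − 50.342 = 9.5 × 1.9882, so T = 69.230 N.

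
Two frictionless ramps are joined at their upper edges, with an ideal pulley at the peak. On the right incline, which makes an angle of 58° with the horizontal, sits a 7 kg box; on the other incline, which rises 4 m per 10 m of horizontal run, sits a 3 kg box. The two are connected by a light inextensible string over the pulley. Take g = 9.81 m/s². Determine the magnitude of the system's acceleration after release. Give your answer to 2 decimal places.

4.73 m/s²

Resolve each weight along its own incline: the 7 kg mass has component 7 × 9.81 × sin 58° = 58.235 N down its slope, and the 3 kg mass has 3 × 9.81 × sin 21.80° = 10.930 N down its slope.
The 7 kg side's 58.235 N exceeds the other side's 10.930 N, so that mass slides down and the 3 kg mass slides up. Taking that direction as positive, Newton's second law for the whole system gives 58.235 − 10.930 = (7 + 3) a, so a = 47.305 / 10 = 4.7305 m/s².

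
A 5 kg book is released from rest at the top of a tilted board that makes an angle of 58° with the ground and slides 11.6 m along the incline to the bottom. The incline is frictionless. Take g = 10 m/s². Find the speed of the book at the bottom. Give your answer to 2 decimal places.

14.03 m/s

The weight component along the incline is mg sin 58° = 42.402 N and the normal force is N = mg cos 58° = 26.496 N.
With no friction, a = g sin 58° = 8.4805 m/s².
Starting from rest over a distance of 11.6 m, v² = 2aL = 2 × 8.4805 × 11.6 = 196.7476, so v = 14.0267 m/s.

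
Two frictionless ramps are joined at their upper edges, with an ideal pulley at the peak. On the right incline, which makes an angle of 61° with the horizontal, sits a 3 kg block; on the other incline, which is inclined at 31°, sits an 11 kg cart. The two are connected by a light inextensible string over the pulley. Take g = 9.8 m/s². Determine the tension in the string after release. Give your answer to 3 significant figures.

Resolve each weight along its own incline: the 3 kg mass has component 3 × 9.8 × sin 61° = 25.714 N down its slope, and the 11 kg mass has 11 × 9.8 × sin 31° = 55.521 N down its slope.
The 11 kg side's 55.521 N exceeds the other side's 25.714 N, so that mass slides down and the 3 kg mass slides up. Taking that direction as positive, Newton's second law for the whole system gives 55.521 − 25.714 = (3 + 11) a, so a = 29.807 / 14 = 2.1291 m/s².
For the 3 kg mass (up-slope positive): T − 25.714 = 3 × 2.1291, so T = 32.101 N.

32.1 N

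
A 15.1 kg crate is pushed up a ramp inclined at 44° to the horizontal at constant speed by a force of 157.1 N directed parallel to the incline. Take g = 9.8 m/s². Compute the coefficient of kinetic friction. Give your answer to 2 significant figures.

At constant speed ΣF = 0 along the incline. The applied 157.1 N acts up the slope; the weight component mg sin 44° = 102.796 N and kinetic friction μN both act down the slope.
So 157.1 = 102.796 + μ × 106.448, giving μ = (157.1 − 102.796) / 106.448 = 0.5101.

0.51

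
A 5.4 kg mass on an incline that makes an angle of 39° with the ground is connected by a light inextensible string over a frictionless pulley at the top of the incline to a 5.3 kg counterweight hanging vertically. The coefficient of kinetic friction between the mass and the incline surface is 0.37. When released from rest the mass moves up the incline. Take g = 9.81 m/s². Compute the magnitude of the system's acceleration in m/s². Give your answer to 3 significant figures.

For the mass on the incline: the weight component along the slope is m₁g sin 39° = 5.4 × 9.81 × 0.6293 = 33.337 N and the normal force is N = m₁g cos 39° = 41.169 N.
Kinetic friction opposes the mass's motion up the incline: f = μN = 0.37 × 41.169 = 15.233 N acting down the slope.
Newton's second law for the mass (up-slope positive): T − 33.337 − 15.233 = 5.4 a. For the hanging counterweight (downward positive): 5.3 × 9.81 − T = 5.3 a.
Adding the two equations eliminates T: 3.423 = 10.7 a, so a = 0.3199 m/s².

0.320 m/s²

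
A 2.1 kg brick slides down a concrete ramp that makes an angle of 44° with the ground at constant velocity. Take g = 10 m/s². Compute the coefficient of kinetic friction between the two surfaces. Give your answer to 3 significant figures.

At constant velocity the net force along the incline is zero: mg sin 44° = μ mg cos 44°.
So μ = tan 44° = 0.6947 / 0.7193 = 0.9658.

0.966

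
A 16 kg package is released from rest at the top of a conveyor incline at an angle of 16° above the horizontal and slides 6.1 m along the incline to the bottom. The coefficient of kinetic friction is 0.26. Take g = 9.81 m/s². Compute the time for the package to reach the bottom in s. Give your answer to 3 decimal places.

The weight component along the incline is mg sin 16° = 43.264 N and the normal force is N = mg cos 16° = 150.880 N.
Friction up the slope is f = μN = 0.26 × 150.880 = 39.229 N, so the net downslope force is 43.264 − 39.229 = 4.035 N and a = 4.035 / 16 = 0.2522 m/s².
Starting from rest, L = ½at², so t = √(2L/a) = √(2 × 6.1 / 0.2522) = 6.9552 s.

6.955 s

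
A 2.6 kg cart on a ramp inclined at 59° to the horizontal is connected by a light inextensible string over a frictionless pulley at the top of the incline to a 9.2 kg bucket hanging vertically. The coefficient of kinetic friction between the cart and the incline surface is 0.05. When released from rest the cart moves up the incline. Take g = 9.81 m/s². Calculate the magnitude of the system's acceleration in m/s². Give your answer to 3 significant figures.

For the cart on the incline: the weight component along the slope is m₁g sin 59° = 2.6 × 9.81 × 0.8572 = 21.864 N and the normal force is N = m₁g cos 59° = 13.137 N.
Kinetic friction opposes the cart's motion up the incline: f = μN = 0.05 × 13.137 = 0.657 N acting down the slope.
Newton's second law for the cart (up-slope positive): T − 21.864 − 0.657 = 2.6 a. For the hanging bucket (downward positive): 9.2 × 9.81 − T = 9.2 a.
Adding the two equations eliminates T: 67.731 = 11.8 a, so a = 5.7399 m/s².

5.74 m/s²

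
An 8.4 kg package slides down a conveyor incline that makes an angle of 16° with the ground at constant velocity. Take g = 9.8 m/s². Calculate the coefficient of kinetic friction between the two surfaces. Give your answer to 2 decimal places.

At constant velocity the net force along the incline is zero: mg sin 16° = μ mg cos 16°.
So μ = tan 16° = 0.2756 / 0.9613 = 0.2867.

0.29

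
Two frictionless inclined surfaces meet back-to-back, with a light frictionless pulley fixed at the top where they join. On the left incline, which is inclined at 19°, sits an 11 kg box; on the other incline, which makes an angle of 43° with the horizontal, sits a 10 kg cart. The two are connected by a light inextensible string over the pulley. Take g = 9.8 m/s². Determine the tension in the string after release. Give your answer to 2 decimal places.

Resolve each weight along its own incline: the 11 kg mass has component 11 × 9.8 × sin 19° = 35.096 N down its slope, and the 10 kg mass has 10 × 9.8 × sin 43° = 66.836 N down its slope.
The 10 kg side's 66.836 N exceeds the other side's 35.096 N, so that mass slides down and the 11 kg mass slides up. Taking that direction as positive, Newton's second law for the whole system gives 66.836 − 35.096 = (11 + 10) a, so a = 31.740 / 21 = 1.5114 m/s².
For the 11 kg mass (up-slope positive): T − 35.096 = 11 × 1.5114, so T = 51.721 N.

51.72 N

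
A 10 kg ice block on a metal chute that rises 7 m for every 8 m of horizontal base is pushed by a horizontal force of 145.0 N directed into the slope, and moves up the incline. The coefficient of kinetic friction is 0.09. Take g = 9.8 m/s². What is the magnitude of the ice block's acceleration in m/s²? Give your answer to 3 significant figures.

The horizontal push has components F cos 41.19° = 145.0 × 0.7526 = 109.127 N up the incline and F sin 41.19° = 145.0 × 0.6585 = 95.483 N pressing into the surface.
The normal force is therefore N = mg cos 41.19° + F sin 41.19° = 73.755 + 95.483 = 169.238 N, and kinetic friction down the slope is μN = 0.09 × 169.238 = 15.231 N.
Along the incline: F cos 41.19° − mg sin 41.19° − μN = ma, so 109.127 − 64.533 − 15.231 = 10 a, giving a = 2.9363 m/s².

2.94 m/s²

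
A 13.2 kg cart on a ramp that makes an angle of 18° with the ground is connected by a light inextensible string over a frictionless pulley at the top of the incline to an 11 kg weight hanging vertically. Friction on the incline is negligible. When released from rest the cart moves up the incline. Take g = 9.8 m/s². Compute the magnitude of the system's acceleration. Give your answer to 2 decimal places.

2.80 m/s²

For the cart on the incline: the weight component along the slope is m₁g sin 18° = 13.2 × 9.8 × 0.3090 = 39.972 N and the normal force is N = m₁g cos 18° = 123.029 N.
Newton's second law for the cart (up-slope positive): T − 39.972 = 13.2 a. For the hanging weight (downward positive): 11 × 9.8 − T = 11 a.
Adding the two equations eliminates T: 67.828 = 24.2 a, so a = 2.8028 m/s².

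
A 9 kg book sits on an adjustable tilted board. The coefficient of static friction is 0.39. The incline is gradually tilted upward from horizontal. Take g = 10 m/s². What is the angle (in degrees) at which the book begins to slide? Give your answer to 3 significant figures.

At the threshold of sliding, static friction is at its maximum μ_s N and exactly balances the weight component along the incline: mg sin θ = μ_s mg cos θ.
Hence tan θ = μ_s = 0.39, so θ = arctan(0.39) = 21.3058°.

21.3°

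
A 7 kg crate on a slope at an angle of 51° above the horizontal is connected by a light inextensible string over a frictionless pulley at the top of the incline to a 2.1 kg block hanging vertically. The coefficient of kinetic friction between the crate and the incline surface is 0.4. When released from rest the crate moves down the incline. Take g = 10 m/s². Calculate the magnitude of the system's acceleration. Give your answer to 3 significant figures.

1.73 m/s²

For the crate on the incline: the weight component along the slope is m₁g sin 51° = 7 × 10 × 0.7771 = 54.397 N and the normal force is N = m₁g cos 51° = 44.052 N.
Kinetic friction opposes the crate's motion down the incline: f = μN = 0.4 × 44.052 = 17.621 N acting up the slope.
Newton's second law for the crate (down-slope positive): 54.397 − 17.621 − T = 7 a. For the hanging block (upward positive): T − 2.1 × 10 = 2.1 a.
Adding the two equations eliminates T: 15.776 = 9.1 a, so a = 1.7336 m/s².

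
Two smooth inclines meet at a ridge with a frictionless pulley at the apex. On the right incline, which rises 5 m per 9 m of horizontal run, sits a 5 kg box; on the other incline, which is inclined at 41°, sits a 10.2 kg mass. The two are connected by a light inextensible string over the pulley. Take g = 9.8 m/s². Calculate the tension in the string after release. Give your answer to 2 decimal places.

Resolve each weight along its own incline: the 5 kg mass has component 5 × 9.8 × sin 29.05° = 23.797 N down its slope, and the 10.2 kg mass has 10.2 × 9.8 × sin 41° = 65.580 N down its slope.
The 10.2 kg side's 65.580 N exceeds the other side's 23.797 N, so that mass slides down and the 5 kg mass slides up. Taking that direction as positive, Newton's second law for the whole system gives 65.580 − 23.797 = (5 + 10.2) a, so a = 41.783 / 15.2 = 2.7489 m/s².
For the 5 kg mass (up-slope positive): T − 23.797 = 5 × 2.7489, so T = 37.541 N.

37.54 N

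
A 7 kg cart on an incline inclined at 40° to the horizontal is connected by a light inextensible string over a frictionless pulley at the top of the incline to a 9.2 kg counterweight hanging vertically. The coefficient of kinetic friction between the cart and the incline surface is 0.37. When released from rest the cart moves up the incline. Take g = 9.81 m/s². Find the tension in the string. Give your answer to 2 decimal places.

75.12 N

For the cart on the incline: the weight component along the slope is m₁g sin 40° = 7 × 9.81 × 0.6428 = 44.141 N and the normal force is N = m₁g cos 40° = 52.604 N.
Kinetic friction opposes the cart's motion up the incline: f = μN = 0.37 × 52.604 = 19.463 N acting down the slope.
Newton's second law for the cart (up-slope positive): T − 44.141 − 19.463 = 7 a. For the hanging counterweight (downward positive): 9.2 × 9.81 − T = 9.2 a.
Adding the two equations eliminates T: 26.648 = 16.2 a, so a = 1.6449 m/s².
Then from the hanging counterweight's equation, T = 9.2 × (9.81 − 1.6449) = 75.119 N.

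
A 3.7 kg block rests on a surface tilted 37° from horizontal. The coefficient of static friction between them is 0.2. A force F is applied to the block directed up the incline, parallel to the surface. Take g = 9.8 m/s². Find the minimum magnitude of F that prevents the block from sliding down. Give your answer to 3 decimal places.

The normal force is N = mg cos 37° = 28.959 N. With F at its minimum the block is on the verge of sliding down, so static friction is at its maximum μ_s N = 0.2 × 28.959 = 5.792 N and acts up the slope.
Equilibrium along the incline: F + μ_s N = mg sin 37°, so F = 21.822 − 5.792 = 16.030 N.

16.030 N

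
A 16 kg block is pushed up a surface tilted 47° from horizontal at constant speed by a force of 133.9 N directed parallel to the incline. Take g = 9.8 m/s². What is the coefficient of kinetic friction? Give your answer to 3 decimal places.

0.180

At constant speed ΣF = 0 along the incline. The applied 133.9 N acts up the slope; the weight component mg sin 47° = 114.676 N and kinetic friction μN both act down the slope.
So 133.9 = 114.676 + μ × 106.937, giving μ = (133.9 − 114.676) / 106.937 = 0.1798.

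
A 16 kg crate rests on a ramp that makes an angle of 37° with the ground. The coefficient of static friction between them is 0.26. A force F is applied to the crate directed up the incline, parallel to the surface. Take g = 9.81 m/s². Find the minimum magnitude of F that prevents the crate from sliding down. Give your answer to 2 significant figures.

The normal force is N = mg cos 37° = 125.354 N. With F at its minimum the crate is on the verge of sliding down, so static friction is at its maximum μ_s N = 0.26 × 125.354 = 32.592 N and acts up the slope.
Equilibrium along the incline: F + μ_s N = mg sin 37°, so F = 94.461 − 32.592 = 61.869 N.

62 N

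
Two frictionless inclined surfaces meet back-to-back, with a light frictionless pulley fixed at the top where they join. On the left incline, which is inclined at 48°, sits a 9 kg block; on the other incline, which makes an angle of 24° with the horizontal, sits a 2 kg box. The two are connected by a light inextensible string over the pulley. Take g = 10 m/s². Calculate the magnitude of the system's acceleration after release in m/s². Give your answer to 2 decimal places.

Resolve each weight along its own incline: the 9 kg mass has component 9 × 10 × sin 48° = 66.883 N down its slope, and the 2 kg mass has 2 × 10 × sin 24° = 8.135 N down its slope.
The 9 kg side's 66.883 N exceeds the other side's 8.135 N, so that mass slides down and the 2 kg mass slides up. Taking that direction as positive, Newton's second law for the whole system gives 66.883 − 8.135 = (9 + 2) a, so a = 58.748 / 11 = 5.3407 m/s².

5.34 m/s²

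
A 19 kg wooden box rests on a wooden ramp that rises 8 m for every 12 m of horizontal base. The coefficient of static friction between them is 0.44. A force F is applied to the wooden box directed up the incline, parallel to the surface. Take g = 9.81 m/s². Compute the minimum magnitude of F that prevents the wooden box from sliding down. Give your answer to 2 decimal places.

The normal force is N = mg cos 33.69° = 155.086 N. With F at its minimum the wooden box is on the verge of sliding down, so static friction is at its maximum μ_s N = 0.44 × 155.086 = 68.238 N and acts up the slope.
Equilibrium along the incline: F + μ_s N = mg sin 33.69°, so F = 103.391 − 68.238 = 35.153 N.

35.15 N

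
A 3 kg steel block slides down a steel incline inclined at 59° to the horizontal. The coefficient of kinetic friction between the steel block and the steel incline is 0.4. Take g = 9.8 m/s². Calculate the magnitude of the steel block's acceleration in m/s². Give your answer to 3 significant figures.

6.38 m/s²

Resolving the weight along the incline: the component pulling the steel block down the slope is mg sin 59° = 3 × 9.8 × 0.8572 = 25.202 N, and the normal force is N = mg cos 59° = 3 × 9.8 × 0.5150 = 15.141 N.
Kinetic friction acts up the slope with magnitude f = μN = 0.4 × 15.141 = 6.056 N.
Net force along the incline is 25.202 − 6.056 = 19.146 N, so a = 19.146 / 3 = 6.3820 m/s².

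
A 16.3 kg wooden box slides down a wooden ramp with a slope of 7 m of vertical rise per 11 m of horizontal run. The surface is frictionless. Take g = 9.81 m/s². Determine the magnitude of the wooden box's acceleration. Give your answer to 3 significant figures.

Resolving the weight along the incline: the component pulling the wooden box down the slope is mg sin 32.47° = 16.3 × 9.81 × 0.5369 = 85.852 N, and the normal force is N = mg cos 32.47° = 16.3 × 9.81 × 0.8437 = 134.910 N.
With no friction the net force along the incline is 85.852 N, so a = g sin 32.47° = 85.852 / 16.3 = 5.2670 m/s².

5.27 m/s²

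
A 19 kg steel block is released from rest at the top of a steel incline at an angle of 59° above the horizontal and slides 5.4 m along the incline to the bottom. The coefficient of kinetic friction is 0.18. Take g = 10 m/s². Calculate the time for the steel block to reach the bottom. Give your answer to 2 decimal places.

The weight component along the incline is mg sin 59° = 162.862 N and the normal force is N = mg cos 59° = 97.857 N.
Friction up the slope is f = μN = 0.18 × 97.857 = 17.614 N, so the net downslope force is 162.862 − 17.614 = 145.248 N and a = 145.248 / 19 = 7.6446 m/s².
Starting from rest, L = ½at², so t = √(2L/a) = √(2 × 5.4 / 7.6446) = 1.1886 s.

1.19 s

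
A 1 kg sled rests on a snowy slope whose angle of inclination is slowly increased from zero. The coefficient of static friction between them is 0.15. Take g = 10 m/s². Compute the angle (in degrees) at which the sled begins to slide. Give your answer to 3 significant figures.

At the threshold of sliding, static friction is at its maximum μ_s N and exactly balances the weight component along the incline: mg sin θ = μ_s mg cos θ.
Hence tan θ = μ_s = 0.15, so θ = arctan(0.15) = 8.5308°.

8.53°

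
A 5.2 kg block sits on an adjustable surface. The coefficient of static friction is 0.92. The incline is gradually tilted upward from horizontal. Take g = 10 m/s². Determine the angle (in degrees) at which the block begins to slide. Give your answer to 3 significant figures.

At the threshold of sliding, static friction is at its maximum μ_s N and exactly balances the weight component along the incline: mg sin θ = μ_s mg cos θ.
Hence tan θ = μ_s = 0.92, so θ = arctan(0.92) = 42.6141°.

42.6°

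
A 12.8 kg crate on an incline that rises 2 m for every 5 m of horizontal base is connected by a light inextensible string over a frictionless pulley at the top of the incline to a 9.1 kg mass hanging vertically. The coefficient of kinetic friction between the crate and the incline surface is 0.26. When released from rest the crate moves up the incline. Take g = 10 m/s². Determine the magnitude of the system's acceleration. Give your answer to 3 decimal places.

0.574 m/s²

For the crate on the incline: the weight component along the slope is m₁g sin 21.80° = 12.8 × 10 × 0.3714 = 47.539 N and the normal force is N = m₁g cos 21.80° = 118.845 N.
Kinetic friction opposes the crate's motion up the incline: f = μN = 0.26 × 118.845 = 30.900 N acting down the slope.
Newton's second law for the crate (up-slope positive): T − 47.539 − 30.900 = 12.8 a. For the hanging mass (downward positive): 9.1 × 10 − T = 9.1 a.
Adding the two equations eliminates T: 12.561 = 21.9 a, so a = 0.5736 m/s².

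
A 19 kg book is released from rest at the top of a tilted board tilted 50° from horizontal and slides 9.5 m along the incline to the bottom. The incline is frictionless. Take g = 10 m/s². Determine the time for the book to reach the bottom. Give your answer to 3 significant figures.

The weight component along the incline is mg sin 50° = 145.548 N and the normal force is N = mg cos 50° = 122.130 N.
With no friction, a = g sin 50° = 7.6604 m/s².
Starting from rest, L = ½at², so t = √(2L/a) = √(2 × 9.5 / 7.6604) = 1.5749 s.

1.57 s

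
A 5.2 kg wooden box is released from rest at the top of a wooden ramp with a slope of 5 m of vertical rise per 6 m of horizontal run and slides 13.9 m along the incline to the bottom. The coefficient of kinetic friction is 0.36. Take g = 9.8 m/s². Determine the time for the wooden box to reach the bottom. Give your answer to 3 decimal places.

2.793 s

The weight component along the incline is mg sin 39.81° = 32.624 N and the normal force is N = mg cos 39.81° = 39.149 N.
Friction up the slope is f = μN = 0.36 × 39.149 = 14.094 N, so the net downslope force is 32.624 − 14.094 = 18.530 N and a = 18.530 / 5.2 = 3.5635 m/s².
Starting from rest, L = ½at², so t = √(2L/a) = √(2 × 13.9 / 3.5635) = 2.7931 s.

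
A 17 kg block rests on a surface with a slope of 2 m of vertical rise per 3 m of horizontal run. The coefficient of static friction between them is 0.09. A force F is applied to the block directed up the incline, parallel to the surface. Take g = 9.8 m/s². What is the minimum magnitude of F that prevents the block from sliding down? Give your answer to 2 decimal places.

The normal force is N = mg cos 33.69° = 138.620 N. With F at its minimum the block is on the verge of sliding down, so static friction is at its maximum μ_s N = 0.09 × 138.620 = 12.476 N and acts up the slope.
Equilibrium along the incline: F + μ_s N = mg sin 33.69°, so F = 92.413 − 12.476 = 79.937 N.

79.94 N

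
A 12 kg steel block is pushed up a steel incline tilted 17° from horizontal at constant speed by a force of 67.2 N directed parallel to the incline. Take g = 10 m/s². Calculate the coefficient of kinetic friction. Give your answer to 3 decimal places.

At constant speed ΣF = 0 along the incline. The applied 67.2 N acts up the slope; the weight component mg sin 17° = 35.085 N and kinetic friction μN both act down the slope.
So 67.2 = 35.085 + μ × 114.757, giving μ = (67.2 − 35.085) / 114.757 = 0.2799.

0.280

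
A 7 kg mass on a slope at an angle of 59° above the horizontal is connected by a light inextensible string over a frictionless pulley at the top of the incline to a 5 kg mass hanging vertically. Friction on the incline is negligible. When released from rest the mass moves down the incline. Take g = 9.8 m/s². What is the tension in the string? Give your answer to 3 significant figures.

53.1 N

For the mass on the incline: the weight component along the slope is m₁g sin 59° = 7 × 9.8 × 0.8572 = 58.804 N and the normal force is N = m₁g cos 59° = 35.332 N.
Newton's second law for the mass (down-slope positive): 58.804 − T = 7 a. For the hanging mass (upward positive): T − 5 × 9.8 = 5 a.
Adding the two equations eliminates T: 9.804 = 12 a, so a = 0.8170 m/s².
Then from the hanging mass's equation, T = 5 × (9.8 + 0.8170) = 53.085 N.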